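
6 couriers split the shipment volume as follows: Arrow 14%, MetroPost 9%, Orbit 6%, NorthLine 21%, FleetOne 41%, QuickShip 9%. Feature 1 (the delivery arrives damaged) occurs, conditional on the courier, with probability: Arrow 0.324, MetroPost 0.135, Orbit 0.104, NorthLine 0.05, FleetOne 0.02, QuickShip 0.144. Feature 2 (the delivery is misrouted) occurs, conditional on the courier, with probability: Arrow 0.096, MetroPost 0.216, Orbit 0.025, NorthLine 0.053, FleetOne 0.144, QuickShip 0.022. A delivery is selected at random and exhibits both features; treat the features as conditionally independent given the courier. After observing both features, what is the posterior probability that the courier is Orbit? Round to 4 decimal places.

Unnormalized posteriors (prior × likelihood):
  Arrow: 0.14 × 0.324 × 0.096 = 0.00435456
  MetroPost: 0.09 × 0.135 × 0.216 = 0.0026244
  Orbit: 0.06 × 0.104 × 0.025 = 0.000156
  NorthLine: 0.21 × 0.05 × 0.053 = 0.0005565
  FleetOne: 0.41 × 0.02 × 0.144 = 0.0011808
  QuickShip: 0.09 × 0.144 × 0.022 = 0.00028512
Total = 0.00915738.
P(Orbit | evidence) = 0.000156 / 0.00915738 ≈ 0.0170.

0.0170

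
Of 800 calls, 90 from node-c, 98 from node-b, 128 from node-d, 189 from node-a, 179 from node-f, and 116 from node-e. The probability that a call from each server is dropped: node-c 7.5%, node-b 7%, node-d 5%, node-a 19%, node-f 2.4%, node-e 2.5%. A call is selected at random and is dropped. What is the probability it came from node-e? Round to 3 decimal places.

Unnormalized posteriors (prior × likelihood):
  node-c: 0.1125 × 0.075 = 0.0084375
  node-b: 0.1225 × 0.07 = 0.008575
  node-d: 0.16 × 0.05 = 0.008
  node-a: 0.23625 × 0.19 = 0.0448875
  node-f: 0.22375 × 0.024 = 0.00537
  node-e: 0.145 × 0.025 = 0.003625
Normalizing constant = 0.078895.
P(node-e | evidence) = 0.003625 / 0.078895 ≈ 0.046.

0.046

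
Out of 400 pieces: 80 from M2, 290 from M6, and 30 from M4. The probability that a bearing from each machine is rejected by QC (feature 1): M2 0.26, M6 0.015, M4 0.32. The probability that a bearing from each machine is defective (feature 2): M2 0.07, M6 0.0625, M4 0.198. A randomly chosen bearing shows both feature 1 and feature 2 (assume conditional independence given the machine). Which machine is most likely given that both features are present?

Compute prior × likelihood for every hypothesis:
  M2: 0.2 × 0.26 × 0.07 = 0.00364
  M6: 0.725 × 0.015 × 0.0625 = 0.0006796875
  M4: 0.075 × 0.32 × 0.198 = 0.004752
Sum = 0.0090716875.
Largest term belongs to M4, so M4 is most probable.

M4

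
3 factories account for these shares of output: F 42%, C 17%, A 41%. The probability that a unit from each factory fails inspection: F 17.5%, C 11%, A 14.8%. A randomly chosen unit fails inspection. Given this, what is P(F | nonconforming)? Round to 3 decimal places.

0.481

By Bayes' rule, posterior ∝ prior × likelihood:
  F: 0.42 × 0.175 = 0.0735
  C: 0.17 × 0.11 = 0.0187
  A: 0.41 × 0.148 = 0.06068
Normalizing constant = 0.15288.
P(F | evidence) = 0.0735 / 0.15288 ≈ 0.481.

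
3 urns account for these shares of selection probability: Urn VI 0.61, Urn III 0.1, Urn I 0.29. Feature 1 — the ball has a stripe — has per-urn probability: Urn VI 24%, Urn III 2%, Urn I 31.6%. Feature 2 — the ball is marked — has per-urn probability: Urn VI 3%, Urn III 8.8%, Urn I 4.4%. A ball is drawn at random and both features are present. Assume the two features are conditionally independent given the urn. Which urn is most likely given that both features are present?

Urn VI

By Bayes' rule, posterior ∝ prior × likelihood:
  Urn VI: 0.61 × 0.24 × 0.03 = 0.004392
  Urn III: 0.1 × 0.02 × 0.088 = 0.000176
  Urn I: 0.29 × 0.316 × 0.044 = 0.00403216
Total = 0.00860016.
Largest term belongs to Urn VI, so Urn VI is most probable.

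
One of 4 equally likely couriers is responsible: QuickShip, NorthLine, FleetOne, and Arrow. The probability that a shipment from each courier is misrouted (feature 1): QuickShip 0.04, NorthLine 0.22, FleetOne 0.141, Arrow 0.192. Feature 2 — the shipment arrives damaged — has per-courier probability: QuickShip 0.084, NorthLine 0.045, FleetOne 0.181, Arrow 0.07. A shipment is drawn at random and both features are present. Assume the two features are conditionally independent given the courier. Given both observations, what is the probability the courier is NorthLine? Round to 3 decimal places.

Since the prior is uniform, the posterior is proportional to the likelihood:
  QuickShip: 0.04 × 0.084 = 0.00336
  NorthLine: 0.22 × 0.045 = 0.0099
  FleetOne: 0.141 × 0.181 = 0.025521
  Arrow: 0.192 × 0.07 = 0.01344
Total = 0.052221.
P(NorthLine | evidence) = 0.0099 / 0.052221 ≈ 0.190.

0.190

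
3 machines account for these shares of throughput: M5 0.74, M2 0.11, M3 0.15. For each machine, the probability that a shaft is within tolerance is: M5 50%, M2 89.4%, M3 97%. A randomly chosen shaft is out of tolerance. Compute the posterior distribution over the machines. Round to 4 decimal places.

M5 0.9582, M2 0.0302, M3 0.0117

Taking complements, P(oversize | each) = M5 0.5, M2 0.106, M3 0.03.
Compute prior × likelihood for every hypothesis:
  M5: 0.74 × 0.5 = 0.37
  M2: 0.11 × 0.106 = 0.01166
  M3: 0.15 × 0.03 = 0.0045
Normalizing constant = 0.38616.
P(M5 | oversize) = 0.37/0.38616 ≈ 0.9582
P(M2 | oversize) = 0.01166/0.38616 ≈ 0.0302
P(M3 | oversize) = 0.0045/0.38616 ≈ 0.0117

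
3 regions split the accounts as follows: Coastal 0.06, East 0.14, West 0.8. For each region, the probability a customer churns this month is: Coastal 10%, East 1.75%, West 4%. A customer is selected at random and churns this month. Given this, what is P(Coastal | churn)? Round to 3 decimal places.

Compute prior × likelihood for every hypothesis:
  Coastal: 0.06 × 0.1 = 0.006
  East: 0.14 × 0.0175 = 0.00245
  West: 0.8 × 0.04 = 0.032
Sum = 0.04045.
P(Coastal | evidence) = 0.006 / 0.04045 ≈ 0.148.

0.148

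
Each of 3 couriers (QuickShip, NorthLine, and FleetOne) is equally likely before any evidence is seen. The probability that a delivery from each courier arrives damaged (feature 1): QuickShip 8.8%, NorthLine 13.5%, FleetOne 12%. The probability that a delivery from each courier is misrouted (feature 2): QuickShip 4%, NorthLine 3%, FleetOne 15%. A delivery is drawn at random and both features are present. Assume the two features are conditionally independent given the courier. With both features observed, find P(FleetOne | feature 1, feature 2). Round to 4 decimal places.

Since the prior is uniform, the posterior is proportional to the likelihood:
  QuickShip: 0.088 × 0.04 = 0.00352
  NorthLine: 0.135 × 0.03 = 0.00405
  FleetOne: 0.12 × 0.15 = 0.018
Total = 0.02557.
P(FleetOne | evidence) = 0.018 / 0.02557 ≈ 0.7039.

0.7039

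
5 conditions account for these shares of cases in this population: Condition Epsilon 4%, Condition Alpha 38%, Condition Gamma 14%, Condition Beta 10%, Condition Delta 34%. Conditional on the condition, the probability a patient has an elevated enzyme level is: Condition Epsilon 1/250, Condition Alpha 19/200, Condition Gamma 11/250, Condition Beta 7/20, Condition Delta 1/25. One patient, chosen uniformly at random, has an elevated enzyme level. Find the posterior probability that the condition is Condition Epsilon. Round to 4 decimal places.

Compute prior × likelihood for every hypothesis:
  Condition Epsilon: 0.04 × 0.004 = 0.00016
  Condition Alpha: 0.38 × 0.095 = 0.0361
  Condition Gamma: 0.14 × 0.044 = 0.00616
  Condition Beta: 0.1 × 0.35 = 0.035
  Condition Delta: 0.34 × 0.04 = 0.0136
Normalizing constant = 0.09102.
P(Condition Epsilon | evidence) = 0.00016 / 0.09102 ≈ 0.0018.

0.0018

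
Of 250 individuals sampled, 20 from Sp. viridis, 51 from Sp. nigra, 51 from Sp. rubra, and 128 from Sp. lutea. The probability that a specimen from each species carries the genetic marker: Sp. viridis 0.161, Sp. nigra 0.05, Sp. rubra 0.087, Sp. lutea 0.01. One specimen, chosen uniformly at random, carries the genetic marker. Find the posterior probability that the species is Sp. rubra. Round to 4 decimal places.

Compute prior × likelihood for every hypothesis:
  Sp. viridis: 0.08 × 0.161 = 0.01288
  Sp. nigra: 0.204 × 0.05 = 0.0102
  Sp. rubra: 0.204 × 0.087 = 0.017748
  Sp. lutea: 0.512 × 0.01 = 0.00512
Total = 0.045948.
P(Sp. rubra | evidence) = 0.017748 / 0.045948 ≈ 0.3863.

0.3863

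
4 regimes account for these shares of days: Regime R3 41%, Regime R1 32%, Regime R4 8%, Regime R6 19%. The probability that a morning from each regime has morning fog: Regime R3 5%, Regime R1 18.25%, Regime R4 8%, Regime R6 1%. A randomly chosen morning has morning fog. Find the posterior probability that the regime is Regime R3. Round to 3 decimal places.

0.235

Unnormalized posteriors (prior × likelihood):
  Regime R3: 0.41 × 0.05 = 0.0205
  Regime R1: 0.32 × 0.1825 = 0.0584
  Regime R4: 0.08 × 0.08 = 0.0064
  Regime R6: 0.19 × 0.01 = 0.0019
Sum = 0.0872.
P(Regime R3 | evidence) = 0.0205 / 0.0872 ≈ 0.235.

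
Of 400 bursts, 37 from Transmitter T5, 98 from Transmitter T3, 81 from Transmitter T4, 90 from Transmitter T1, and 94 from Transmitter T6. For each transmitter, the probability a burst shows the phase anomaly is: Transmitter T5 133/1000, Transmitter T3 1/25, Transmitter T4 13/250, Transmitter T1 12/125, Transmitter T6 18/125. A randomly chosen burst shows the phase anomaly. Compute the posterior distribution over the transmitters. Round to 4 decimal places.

By Bayes' rule, posterior ∝ prior × likelihood:
  Transmitter T5: 0.0925 × 0.133 = 0.0123025
  Transmitter T3: 0.245 × 0.04 = 0.0098
  Transmitter T4: 0.2025 × 0.052 = 0.01053
  Transmitter T1: 0.225 × 0.096 = 0.0216
  Transmitter T6: 0.235 × 0.144 = 0.03384
Normalizing constant = 0.0880725.
P(Transmitter T5 | anomaly) = 0.0123025/0.0880725 ≈ 0.1397
P(Transmitter T3 | anomaly) = 0.0098/0.0880725 ≈ 0.1113
P(Transmitter T4 | anomaly) = 0.01053/0.0880725 ≈ 0.1196
P(Transmitter T1 | anomaly) = 0.0216/0.0880725 ≈ 0.2453
P(Transmitter T6 | anomaly) = 0.03384/0.0880725 ≈ 0.3842
(Check: 0.1397+0.1113+0.1196+0.2453+0.3842 = 1.0001.)

Transmitter T5 0.1397, Transmitter T3 0.1113, Transmitter T4 0.1196, Transmitter T1 0.2453, Transmitter T6 0.3842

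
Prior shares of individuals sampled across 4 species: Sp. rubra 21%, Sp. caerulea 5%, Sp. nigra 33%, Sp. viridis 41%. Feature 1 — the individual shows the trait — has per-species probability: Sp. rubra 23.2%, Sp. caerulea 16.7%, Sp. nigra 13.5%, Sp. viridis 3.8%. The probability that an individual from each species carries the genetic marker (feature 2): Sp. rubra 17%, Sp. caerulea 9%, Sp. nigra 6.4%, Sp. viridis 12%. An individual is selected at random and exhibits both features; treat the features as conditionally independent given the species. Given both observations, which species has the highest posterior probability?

By Bayes' rule, posterior ∝ prior × likelihood:
  Sp. rubra: 0.21 × 0.232 × 0.17 = 0.0082824
  Sp. caerulea: 0.05 × 0.167 × 0.09 = 0.0007515
  Sp. nigra: 0.33 × 0.135 × 0.064 = 0.0028512
  Sp. viridis: 0.41 × 0.038 × 0.12 = 0.0018696
Total = 0.0137547.
Largest term belongs to Sp. rubra, so Sp. rubra is most probable.

Sp. rubra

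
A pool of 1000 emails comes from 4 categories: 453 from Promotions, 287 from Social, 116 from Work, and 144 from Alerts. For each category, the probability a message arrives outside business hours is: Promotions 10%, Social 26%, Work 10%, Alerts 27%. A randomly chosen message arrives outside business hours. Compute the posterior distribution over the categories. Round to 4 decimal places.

Promotions 0.2658, Social 0.4379, Work 0.0681, Alerts 0.2282

Unnormalized posteriors (prior × likelihood):
  Promotions: 0.453 × 0.1 = 0.0453
  Social: 0.287 × 0.26 = 0.07462
  Work: 0.116 × 0.1 = 0.0116
  Alerts: 0.144 × 0.27 = 0.03888
Normalizing constant = 0.1704.
P(Promotions | off-hours) = 0.0453/0.1704 ≈ 0.2658
P(Social | off-hours) = 0.07462/0.1704 ≈ 0.4379
P(Work | off-hours) = 0.0116/0.1704 ≈ 0.0681
P(Alerts | off-hours) = 0.03888/0.1704 ≈ 0.2282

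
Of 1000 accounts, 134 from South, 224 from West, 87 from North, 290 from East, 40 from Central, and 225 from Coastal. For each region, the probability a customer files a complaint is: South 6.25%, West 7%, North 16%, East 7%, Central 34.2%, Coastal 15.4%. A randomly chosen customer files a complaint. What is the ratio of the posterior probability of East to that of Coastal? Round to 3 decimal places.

0.586

By Bayes' rule, posterior ∝ prior × likelihood:
  South: 0.134 × 0.0625 = 0.008375
  West: 0.224 × 0.07 = 0.01568
  North: 0.087 × 0.16 = 0.01392
  East: 0.29 × 0.07 = 0.0203
  Central: 0.04 × 0.342 = 0.01368
  Coastal: 0.225 × 0.154 = 0.03465
Sum = 0.106605.
The ratio is 0.0203 / 0.03465 (the normalizer cancels) = 0.586.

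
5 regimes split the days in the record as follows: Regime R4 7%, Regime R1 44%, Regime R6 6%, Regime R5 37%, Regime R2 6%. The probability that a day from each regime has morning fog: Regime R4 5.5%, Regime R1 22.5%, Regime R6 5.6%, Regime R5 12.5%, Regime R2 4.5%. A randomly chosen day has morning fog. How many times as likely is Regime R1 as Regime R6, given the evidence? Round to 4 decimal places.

29.4643

By Bayes' rule, posterior ∝ prior × likelihood:
  Regime R4: 0.07 × 0.055 = 0.00385
  Regime R1: 0.44 × 0.225 = 0.099
  Regime R6: 0.06 × 0.056 = 0.00336
  Regime R5: 0.37 × 0.125 = 0.04625
  Regime R2: 0.06 × 0.045 = 0.0027
Total = 0.15516.
The ratio is 0.099 / 0.00336 (the normalizer cancels) = 29.4643.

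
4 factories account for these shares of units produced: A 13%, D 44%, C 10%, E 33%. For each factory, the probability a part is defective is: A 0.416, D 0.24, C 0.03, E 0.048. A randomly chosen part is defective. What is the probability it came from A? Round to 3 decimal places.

0.303

By Bayes' rule, posterior ∝ prior × likelihood:
  A: 0.13 × 0.416 = 0.05408
  D: 0.44 × 0.24 = 0.1056
  C: 0.1 × 0.03 = 0.003
  E: 0.33 × 0.048 = 0.01584
Total = 0.17852.
P(A | evidence) = 0.05408 / 0.17852 ≈ 0.303.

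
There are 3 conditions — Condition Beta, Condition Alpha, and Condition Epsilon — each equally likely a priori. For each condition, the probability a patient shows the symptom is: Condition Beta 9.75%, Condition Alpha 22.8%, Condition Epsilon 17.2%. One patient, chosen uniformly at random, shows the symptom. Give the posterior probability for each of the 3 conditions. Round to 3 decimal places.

Condition Beta 0.196, Condition Alpha 0.458, Condition Epsilon 0.346

Since the prior is uniform, the posterior is proportional to the likelihood:
  Condition Beta: 0.0975
  Condition Alpha: 0.228
  Condition Epsilon: 0.172
Normalizing constant = 0.4975.
P(Condition Beta | symptomatic) = 0.0975/0.4975 ≈ 0.196
P(Condition Alpha | symptomatic) = 0.228/0.4975 ≈ 0.458
P(Condition Epsilon | symptomatic) = 0.172/0.4975 ≈ 0.346
(Check: 0.196+0.458+0.346 = 1.000.)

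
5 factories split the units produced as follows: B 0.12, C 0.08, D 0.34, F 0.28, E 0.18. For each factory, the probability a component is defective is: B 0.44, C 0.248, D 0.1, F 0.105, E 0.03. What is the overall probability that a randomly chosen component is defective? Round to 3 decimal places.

Prior × likelihood for each hypothesis:
  B: 0.12 × 0.44 = 0.0528
  C: 0.08 × 0.248 = 0.01984
  D: 0.34 × 0.1 = 0.034
  F: 0.28 × 0.105 = 0.0294
  E: 0.18 × 0.03 = 0.0054
P(defective) = 0.0528 + 0.01984 + 0.034 + 0.0294 + 0.0054 = 0.14144 → 0.141.

0.141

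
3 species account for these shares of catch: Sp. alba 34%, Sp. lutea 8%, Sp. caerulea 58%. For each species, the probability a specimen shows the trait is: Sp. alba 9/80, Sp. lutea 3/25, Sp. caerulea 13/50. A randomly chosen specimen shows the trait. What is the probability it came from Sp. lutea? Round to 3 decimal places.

Compute prior × likelihood for every hypothesis:
  Sp. alba: 0.34 × 0.1125 = 0.03825
  Sp. lutea: 0.08 × 0.12 = 0.0096
  Sp. caerulea: 0.58 × 0.26 = 0.1508
Sum = 0.19865.
P(Sp. lutea | evidence) = 0.0096 / 0.19865 ≈ 0.048.

0.048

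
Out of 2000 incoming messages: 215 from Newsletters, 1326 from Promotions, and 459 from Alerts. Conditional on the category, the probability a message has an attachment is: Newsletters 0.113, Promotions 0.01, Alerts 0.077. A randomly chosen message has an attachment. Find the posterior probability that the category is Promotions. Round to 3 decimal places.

By Bayes' rule, posterior ∝ prior × likelihood:
  Newsletters: 0.1075 × 0.113 = 0.0121475
  Promotions: 0.663 × 0.01 = 0.00663
  Alerts: 0.2295 × 0.077 = 0.0176715
Total = 0.036449.
P(Promotions | evidence) = 0.00663 / 0.036449 ≈ 0.182.

0.182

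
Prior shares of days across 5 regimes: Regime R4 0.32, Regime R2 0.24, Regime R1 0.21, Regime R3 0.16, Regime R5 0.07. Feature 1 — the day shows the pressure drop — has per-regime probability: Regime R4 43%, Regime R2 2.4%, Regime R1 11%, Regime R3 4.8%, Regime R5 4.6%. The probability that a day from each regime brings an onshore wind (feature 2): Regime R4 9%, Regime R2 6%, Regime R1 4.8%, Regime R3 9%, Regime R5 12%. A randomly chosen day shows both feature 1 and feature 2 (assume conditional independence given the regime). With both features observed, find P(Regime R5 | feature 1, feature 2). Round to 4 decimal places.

0.0259

Compute prior × likelihood for every hypothesis:
  Regime R4: 0.32 × 0.43 × 0.09 = 0.012384
  Regime R2: 0.24 × 0.024 × 0.06 = 0.0003456
  Regime R1: 0.21 × 0.11 × 0.048 = 0.0011088
  Regime R3: 0.16 × 0.048 × 0.09 = 0.0006912
  Regime R5: 0.07 × 0.046 × 0.12 = 0.0003864
Total = 0.014916.
P(Regime R5 | evidence) = 0.0003864 / 0.014916 ≈ 0.0259.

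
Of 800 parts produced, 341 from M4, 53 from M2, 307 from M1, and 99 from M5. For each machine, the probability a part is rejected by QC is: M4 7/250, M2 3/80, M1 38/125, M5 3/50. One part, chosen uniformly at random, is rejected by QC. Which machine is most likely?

M1

Prior × likelihood for each hypothesis:
  M4: 0.42625 × 0.028 = 0.011935
  M2: 0.06625 × 0.0375 = 0.002484375
  M1: 0.38375 × 0.304 = 0.11666
  M5: 0.12375 × 0.06 = 0.007425
Total = 0.138504375.
Largest term belongs to M1, so M1 is most probable.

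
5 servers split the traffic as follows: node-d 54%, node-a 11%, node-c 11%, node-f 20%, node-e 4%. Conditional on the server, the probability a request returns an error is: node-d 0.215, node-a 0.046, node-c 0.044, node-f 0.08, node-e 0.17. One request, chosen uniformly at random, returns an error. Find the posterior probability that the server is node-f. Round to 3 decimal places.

Prior × likelihood for each hypothesis:
  node-d: 0.54 × 0.215 = 0.1161
  node-a: 0.11 × 0.046 = 0.00506
  node-c: 0.11 × 0.044 = 0.00484
  node-f: 0.2 × 0.08 = 0.016
  node-e: 0.04 × 0.17 = 0.0068
Normalizing constant = 0.1488.
P(node-f | evidence) = 0.016 / 0.1488 ≈ 0.108.

0.108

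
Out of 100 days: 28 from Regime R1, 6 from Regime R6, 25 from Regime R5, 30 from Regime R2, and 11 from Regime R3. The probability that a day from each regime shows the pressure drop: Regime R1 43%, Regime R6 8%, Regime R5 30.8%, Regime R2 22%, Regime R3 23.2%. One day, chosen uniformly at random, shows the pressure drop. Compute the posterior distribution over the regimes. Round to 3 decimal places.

Regime R1 0.410, Regime R6 0.016, Regime R5 0.262, Regime R2 0.225, Regime R3 0.087

Prior × likelihood for each hypothesis:
  Regime R1: 0.28 × 0.43 = 0.1204
  Regime R6: 0.06 × 0.08 = 0.0048
  Regime R5: 0.25 × 0.308 = 0.077
  Regime R2: 0.3 × 0.22 = 0.066
  Regime R3: 0.11 × 0.232 = 0.02552
Sum = 0.29372.
P(Regime R1 | drop) = 0.1204/0.29372 ≈ 0.410
P(Regime R6 | drop) = 0.0048/0.29372 ≈ 0.016
P(Regime R5 | drop) = 0.077/0.29372 ≈ 0.262
P(Regime R2 | drop) = 0.066/0.29372 ≈ 0.225
P(Regime R3 | drop) = 0.02552/0.29372 ≈ 0.087
(Check: 0.410+0.016+0.262+0.225+0.087 = 1.000.)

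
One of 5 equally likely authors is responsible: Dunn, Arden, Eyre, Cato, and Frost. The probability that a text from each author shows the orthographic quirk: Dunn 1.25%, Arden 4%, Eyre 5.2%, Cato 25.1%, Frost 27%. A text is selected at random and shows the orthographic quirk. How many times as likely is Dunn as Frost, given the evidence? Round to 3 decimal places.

0.046

With a uniform prior (1/5 each), posterior ∝ likelihood:
  Dunn: 0.0125
  Arden: 0.04
  Eyre: 0.052
  Cato: 0.251
  Frost: 0.27
Total = 0.6255.
The ratio is 0.0125 / 0.27 (the normalizer cancels) = 0.046.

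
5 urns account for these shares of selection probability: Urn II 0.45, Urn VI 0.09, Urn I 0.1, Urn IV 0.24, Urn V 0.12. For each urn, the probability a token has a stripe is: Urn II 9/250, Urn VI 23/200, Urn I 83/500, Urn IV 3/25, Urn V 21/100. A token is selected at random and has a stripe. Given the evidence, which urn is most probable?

Compute prior × likelihood for every hypothesis:
  Urn II: 0.45 × 0.036 = 0.0162
  Urn VI: 0.09 × 0.115 = 0.01035
  Urn I: 0.1 × 0.166 = 0.0166
  Urn IV: 0.24 × 0.12 = 0.0288
  Urn V: 0.12 × 0.21 = 0.0252
Normalizing constant = 0.09715.
Largest term belongs to Urn IV, so Urn IV is most probable.

Urn IV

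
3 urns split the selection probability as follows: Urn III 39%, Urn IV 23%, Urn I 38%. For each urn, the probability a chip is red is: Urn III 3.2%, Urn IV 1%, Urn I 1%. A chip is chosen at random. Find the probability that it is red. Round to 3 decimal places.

Prior × likelihood for each hypothesis:
  Urn III: 0.39 × 0.032 = 0.01248
  Urn IV: 0.23 × 0.01 = 0.0023
  Urn I: 0.38 × 0.01 = 0.0038
P(red) = 0.01248 + 0.0023 + 0.0038 = 0.01858 → 0.019.

0.019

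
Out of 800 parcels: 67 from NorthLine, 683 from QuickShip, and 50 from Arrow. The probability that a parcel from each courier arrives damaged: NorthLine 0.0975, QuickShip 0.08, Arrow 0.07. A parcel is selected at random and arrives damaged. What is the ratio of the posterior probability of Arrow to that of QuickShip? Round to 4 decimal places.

0.0641

Unnormalized posteriors (prior × likelihood):
  NorthLine: 0.08375 × 0.0975 = 0.008165625
  QuickShip: 0.85375 × 0.08 = 0.0683
  Arrow: 0.0625 × 0.07 = 0.004375
Total = 0.080840625.
The ratio is 0.004375 / 0.0683 (the normalizer cancels) = 0.0641.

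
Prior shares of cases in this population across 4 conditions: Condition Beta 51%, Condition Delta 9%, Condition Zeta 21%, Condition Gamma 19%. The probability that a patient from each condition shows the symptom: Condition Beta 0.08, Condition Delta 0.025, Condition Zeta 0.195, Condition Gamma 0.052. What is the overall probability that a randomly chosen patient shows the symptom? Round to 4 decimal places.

0.0939

Compute prior × likelihood for every hypothesis:
  Condition Beta: 0.51 × 0.08 = 0.0408
  Condition Delta: 0.09 × 0.025 = 0.00225
  Condition Zeta: 0.21 × 0.195 = 0.04095
  Condition Gamma: 0.19 × 0.052 = 0.00988
P(symptomatic) = 0.0408 + 0.00225 + 0.04095 + 0.00988 = 0.09388 → 0.0939.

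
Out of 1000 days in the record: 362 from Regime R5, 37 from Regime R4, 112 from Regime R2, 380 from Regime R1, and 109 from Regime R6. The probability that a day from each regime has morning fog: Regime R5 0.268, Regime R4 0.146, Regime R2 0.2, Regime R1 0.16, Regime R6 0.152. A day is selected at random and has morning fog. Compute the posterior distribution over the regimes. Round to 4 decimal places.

By Bayes' rule, posterior ∝ prior × likelihood:
  Regime R5: 0.362 × 0.268 = 0.097016
  Regime R4: 0.037 × 0.146 = 0.005402
  Regime R2: 0.112 × 0.2 = 0.0224
  Regime R1: 0.38 × 0.16 = 0.0608
  Regime R6: 0.109 × 0.152 = 0.016568
Normalizing constant = 0.202186.
P(Regime R5 | fog) = 0.097016/0.202186 ≈ 0.4798
P(Regime R4 | fog) = 0.005402/0.202186 ≈ 0.0267
P(Regime R2 | fog) = 0.0224/0.202186 ≈ 0.1108
P(Regime R1 | fog) = 0.0608/0.202186 ≈ 0.3007
P(Regime R6 | fog) = 0.016568/0.202186 ≈ 0.0819
(Check: 0.4798+0.0267+0.1108+0.3007+0.0819 = 0.9999.)

Regime R5 0.4798, Regime R4 0.0267, Regime R2 0.1108, Regime R1 0.3007, Regime R6 0.0819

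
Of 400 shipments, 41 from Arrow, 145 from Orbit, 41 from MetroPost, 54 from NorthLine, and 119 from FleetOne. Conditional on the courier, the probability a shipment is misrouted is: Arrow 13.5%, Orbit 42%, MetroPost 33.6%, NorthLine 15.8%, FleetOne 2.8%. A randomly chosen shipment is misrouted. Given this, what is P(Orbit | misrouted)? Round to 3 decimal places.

0.661

Unnormalized posteriors (prior × likelihood):
  Arrow: 0.1025 × 0.135 = 0.0138375
  Orbit: 0.3625 × 0.42 = 0.15225
  MetroPost: 0.1025 × 0.336 = 0.03444
  NorthLine: 0.135 × 0.158 = 0.02133
  FleetOne: 0.2975 × 0.028 = 0.00833
Sum = 0.2301875.
P(Orbit | evidence) = 0.15225 / 0.2301875 ≈ 0.661.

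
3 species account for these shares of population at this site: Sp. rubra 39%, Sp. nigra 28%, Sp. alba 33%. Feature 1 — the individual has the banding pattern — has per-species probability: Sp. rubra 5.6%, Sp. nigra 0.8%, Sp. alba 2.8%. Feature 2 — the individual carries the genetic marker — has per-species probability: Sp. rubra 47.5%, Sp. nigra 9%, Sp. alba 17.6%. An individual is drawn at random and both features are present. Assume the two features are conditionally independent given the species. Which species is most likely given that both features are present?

Sp. rubra

By Bayes' rule, posterior ∝ prior × likelihood:
  Sp. rubra: 0.39 × 0.056 × 0.475 = 0.010374
  Sp. nigra: 0.28 × 0.008 × 0.09 = 0.0002016
  Sp. alba: 0.33 × 0.028 × 0.176 = 0.00162624
Sum = 0.01220184.
Largest term belongs to Sp. rubra, so Sp. rubra is most probable.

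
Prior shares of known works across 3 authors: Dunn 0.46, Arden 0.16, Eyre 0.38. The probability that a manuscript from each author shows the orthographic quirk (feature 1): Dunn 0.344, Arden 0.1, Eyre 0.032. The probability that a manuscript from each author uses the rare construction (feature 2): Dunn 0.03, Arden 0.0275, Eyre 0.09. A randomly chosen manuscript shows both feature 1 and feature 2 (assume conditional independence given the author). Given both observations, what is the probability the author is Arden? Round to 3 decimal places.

0.070

Compute prior × likelihood for every hypothesis:
  Dunn: 0.46 × 0.344 × 0.03 = 0.0047472
  Arden: 0.16 × 0.1 × 0.0275 = 0.00044
  Eyre: 0.38 × 0.032 × 0.09 = 0.0010944
Sum = 0.0062816.
P(Arden | evidence) = 0.00044 / 0.0062816 ≈ 0.070.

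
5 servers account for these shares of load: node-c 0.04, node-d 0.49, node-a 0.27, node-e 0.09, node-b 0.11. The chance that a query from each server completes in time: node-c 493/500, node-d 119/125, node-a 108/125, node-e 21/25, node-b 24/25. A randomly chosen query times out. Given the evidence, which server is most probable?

Taking complements, P(timeout | each) = node-c 0.014, node-d 0.048, node-a 0.136, node-e 0.16, node-b 0.04.
Prior × likelihood for each hypothesis:
  node-c: 0.04 × 0.014 = 0.00056
  node-d: 0.49 × 0.048 = 0.02352
  node-a: 0.27 × 0.136 = 0.03672
  node-e: 0.09 × 0.16 = 0.0144
  node-b: 0.11 × 0.04 = 0.0044
Total = 0.0796.
Largest term belongs to node-a, so node-a is most probable.

node-a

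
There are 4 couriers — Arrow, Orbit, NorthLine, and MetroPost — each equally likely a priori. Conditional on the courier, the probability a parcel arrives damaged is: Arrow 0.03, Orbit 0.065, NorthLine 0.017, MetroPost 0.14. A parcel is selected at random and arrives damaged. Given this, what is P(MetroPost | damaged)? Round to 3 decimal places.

0.556

Since the prior is uniform, the posterior is proportional to the likelihood:
  Arrow: 0.03
  Orbit: 0.065
  NorthLine: 0.017
  MetroPost: 0.14
Normalizing constant = 0.252.
P(MetroPost | evidence) = 0.14 / 0.252 ≈ 0.556.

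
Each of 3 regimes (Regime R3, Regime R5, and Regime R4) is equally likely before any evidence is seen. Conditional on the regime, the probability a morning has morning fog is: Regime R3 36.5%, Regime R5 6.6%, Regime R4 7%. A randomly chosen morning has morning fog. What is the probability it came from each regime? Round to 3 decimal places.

With a uniform prior (1/3 each), posterior ∝ likelihood:
  Regime R3: 0.365
  Regime R5: 0.066
  Regime R4: 0.07
Total = 0.501.
P(Regime R3 | fog) = 0.365/0.501 ≈ 0.729
P(Regime R5 | fog) = 0.066/0.501 ≈ 0.132
P(Regime R4 | fog) = 0.07/0.501 ≈ 0.140

Regime R3 0.729, Regime R5 0.132, Regime R4 0.140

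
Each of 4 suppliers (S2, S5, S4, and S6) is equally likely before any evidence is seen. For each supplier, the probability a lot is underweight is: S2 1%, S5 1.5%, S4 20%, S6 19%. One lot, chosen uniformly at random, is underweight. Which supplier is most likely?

With a uniform prior (1/4 each), posterior ∝ likelihood:
  S2: 0.01
  S5: 0.015
  S4: 0.2
  S6: 0.19
Sum = 0.415.
Largest term belongs to S4, so S4 is most probable.

S4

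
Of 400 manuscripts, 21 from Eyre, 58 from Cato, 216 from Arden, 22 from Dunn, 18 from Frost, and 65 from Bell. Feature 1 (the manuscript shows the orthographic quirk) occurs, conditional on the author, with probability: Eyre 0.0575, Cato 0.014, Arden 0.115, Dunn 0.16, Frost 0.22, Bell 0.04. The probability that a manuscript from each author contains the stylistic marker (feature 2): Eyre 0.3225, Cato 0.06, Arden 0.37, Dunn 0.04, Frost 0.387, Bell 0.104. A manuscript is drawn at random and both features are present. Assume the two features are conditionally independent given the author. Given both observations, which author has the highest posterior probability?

Prior × likelihood for each hypothesis:
  Eyre: 0.0525 × 0.0575 × 0.3225 = 0.000973546875
  Cato: 0.145 × 0.014 × 0.06 = 0.0001218
  Arden: 0.54 × 0.115 × 0.37 = 0.022977
  Dunn: 0.055 × 0.16 × 0.04 = 0.000352
  Frost: 0.045 × 0.22 × 0.387 = 0.0038313
  Bell: 0.1625 × 0.04 × 0.104 = 0.000676
Total = 0.028931646875.
Largest term belongs to Arden, so Arden is most probable.

Arden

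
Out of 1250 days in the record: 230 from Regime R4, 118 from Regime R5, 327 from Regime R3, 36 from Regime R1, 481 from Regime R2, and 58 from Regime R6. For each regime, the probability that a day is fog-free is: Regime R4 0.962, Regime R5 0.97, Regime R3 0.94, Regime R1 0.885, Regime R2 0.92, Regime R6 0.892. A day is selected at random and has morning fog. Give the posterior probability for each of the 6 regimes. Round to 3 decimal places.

Regime R4 0.108, Regime R5 0.044, Regime R3 0.243, Regime R1 0.051, Regime R2 0.476, Regime R6 0.078

Taking complements, P(fog | each) = Regime R4 0.038, Regime R5 0.03, Regime R3 0.06, Regime R1 0.115, Regime R2 0.08, Regime R6 0.108.
Unnormalized posteriors (prior × likelihood):
  Regime R4: 0.184 × 0.038 = 0.006992
  Regime R5: 0.0944 × 0.03 = 0.002832
  Regime R3: 0.2616 × 0.06 = 0.015696
  Regime R1: 0.0288 × 0.115 = 0.003312
  Regime R2: 0.3848 × 0.08 = 0.030784
  Regime R6: 0.0464 × 0.108 = 0.0050112
Normalizing constant = 0.0646272.
P(Regime R4 | fog) = 0.006992/0.0646272 ≈ 0.108
P(Regime R5 | fog) = 0.002832/0.0646272 ≈ 0.044
P(Regime R3 | fog) = 0.015696/0.0646272 ≈ 0.243
P(Regime R1 | fog) = 0.003312/0.0646272 ≈ 0.051
P(Regime R2 | fog) = 0.030784/0.0646272 ≈ 0.476
P(Regime R6 | fog) = 0.0050112/0.0646272 ≈ 0.078
(Check: 0.108+0.044+0.243+0.051+0.476+0.078 = 1.000.)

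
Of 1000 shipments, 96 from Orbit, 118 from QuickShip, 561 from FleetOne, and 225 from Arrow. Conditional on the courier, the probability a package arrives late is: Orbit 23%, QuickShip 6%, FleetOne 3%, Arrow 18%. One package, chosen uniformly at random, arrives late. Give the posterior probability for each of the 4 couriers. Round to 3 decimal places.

Compute prior × likelihood for every hypothesis:
  Orbit: 0.096 × 0.23 = 0.02208
  QuickShip: 0.118 × 0.06 = 0.00708
  FleetOne: 0.561 × 0.03 = 0.01683
  Arrow: 0.225 × 0.18 = 0.0405
Normalizing constant = 0.08649.
P(Orbit | late) = 0.02208/0.08649 ≈ 0.255
P(QuickShip | late) = 0.00708/0.08649 ≈ 0.082
P(FleetOne | late) = 0.01683/0.08649 ≈ 0.195
P(Arrow | late) = 0.0405/0.08649 ≈ 0.468

Orbit 0.255, QuickShip 0.082, FleetOne 0.195, Arrow 0.468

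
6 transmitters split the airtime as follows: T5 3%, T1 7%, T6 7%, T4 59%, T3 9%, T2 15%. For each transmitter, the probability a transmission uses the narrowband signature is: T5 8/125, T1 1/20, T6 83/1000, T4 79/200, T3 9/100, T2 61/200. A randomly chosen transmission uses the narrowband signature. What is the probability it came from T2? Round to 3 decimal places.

0.153

Compute prior × likelihood for every hypothesis:
  T5: 0.03 × 0.064 = 0.00192
  T1: 0.07 × 0.05 = 0.0035
  T6: 0.07 × 0.083 = 0.00581
  T4: 0.59 × 0.395 = 0.23305
  T3: 0.09 × 0.09 = 0.0081
  T2: 0.15 × 0.305 = 0.04575
Sum = 0.29813.
P(T2 | evidence) = 0.04575 / 0.29813 ≈ 0.153.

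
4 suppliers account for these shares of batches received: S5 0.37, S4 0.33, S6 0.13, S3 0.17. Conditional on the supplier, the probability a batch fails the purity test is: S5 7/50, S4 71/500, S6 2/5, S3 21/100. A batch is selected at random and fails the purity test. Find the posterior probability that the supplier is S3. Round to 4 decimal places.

Unnormalized posteriors (prior × likelihood):
  S5: 0.37 × 0.14 = 0.0518
  S4: 0.33 × 0.142 = 0.04686
  S6: 0.13 × 0.4 = 0.052
  S3: 0.17 × 0.21 = 0.0357
Total = 0.18636.
P(S3 | evidence) = 0.0357 / 0.18636 ≈ 0.1916.

0.1916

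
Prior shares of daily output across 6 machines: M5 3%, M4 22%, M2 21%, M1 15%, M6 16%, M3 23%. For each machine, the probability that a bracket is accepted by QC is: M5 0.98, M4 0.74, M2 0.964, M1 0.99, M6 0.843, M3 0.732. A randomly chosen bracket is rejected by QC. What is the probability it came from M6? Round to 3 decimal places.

0.164

Taking complements, P(rejected | each) = M5 0.02, M4 0.26, M2 0.036, M1 0.01, M6 0.157, M3 0.268.
Unnormalized posteriors (prior × likelihood):
  M5: 0.03 × 0.02 = 0.0006
  M4: 0.22 × 0.26 = 0.0572
  M2: 0.21 × 0.036 = 0.00756
  M1: 0.15 × 0.01 = 0.0015
  M6: 0.16 × 0.157 = 0.02512
  M3: 0.23 × 0.268 = 0.06164
Total = 0.15362.
P(M6 | evidence) = 0.02512 / 0.15362 ≈ 0.164.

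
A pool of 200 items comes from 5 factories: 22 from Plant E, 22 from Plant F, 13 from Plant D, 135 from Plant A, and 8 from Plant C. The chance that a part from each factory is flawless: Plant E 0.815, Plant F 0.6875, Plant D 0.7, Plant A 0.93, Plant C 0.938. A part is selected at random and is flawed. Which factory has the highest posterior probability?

Plant A

Taking complements, P(flawed | each) = Plant E 0.185, Plant F 0.3125, Plant D 0.3, Plant A 0.07, Plant C 0.062.
Compute prior × likelihood for every hypothesis:
  Plant E: 0.11 × 0.185 = 0.02035
  Plant F: 0.11 × 0.3125 = 0.034375
  Plant D: 0.065 × 0.3 = 0.0195
  Plant A: 0.675 × 0.07 = 0.04725
  Plant C: 0.04 × 0.062 = 0.00248
Normalizing constant = 0.123955.
Largest term belongs to Plant A, so Plant A is most probable.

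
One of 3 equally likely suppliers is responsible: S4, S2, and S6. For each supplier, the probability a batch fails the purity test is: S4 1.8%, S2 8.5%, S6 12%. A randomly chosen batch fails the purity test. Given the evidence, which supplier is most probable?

S6

Since the prior is uniform, the posterior is proportional to the likelihood:
  S4: 0.018
  S2: 0.085
  S6: 0.12
Sum = 0.223.
Largest term belongs to S6, so S6 is most probable.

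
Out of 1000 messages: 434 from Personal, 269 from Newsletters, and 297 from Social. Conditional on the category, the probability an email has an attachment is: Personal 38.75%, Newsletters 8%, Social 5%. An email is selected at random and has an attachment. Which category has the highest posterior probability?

Personal

Prior × likelihood for each hypothesis:
  Personal: 0.434 × 0.3875 = 0.168175
  Newsletters: 0.269 × 0.08 = 0.02152
  Social: 0.297 × 0.05 = 0.01485
Total = 0.204545.
Largest term belongs to Personal, so Personal is most probable.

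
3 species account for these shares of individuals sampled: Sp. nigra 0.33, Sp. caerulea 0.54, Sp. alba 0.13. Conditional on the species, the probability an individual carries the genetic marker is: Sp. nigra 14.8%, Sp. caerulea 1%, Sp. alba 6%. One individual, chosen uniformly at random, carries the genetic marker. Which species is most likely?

Prior × likelihood for each hypothesis:
  Sp. nigra: 0.33 × 0.148 = 0.04884
  Sp. caerulea: 0.54 × 0.01 = 0.0054
  Sp. alba: 0.13 × 0.06 = 0.0078
Sum = 0.06204.
Largest term belongs to Sp. nigra, so Sp. nigra is most probable.

Sp. nigra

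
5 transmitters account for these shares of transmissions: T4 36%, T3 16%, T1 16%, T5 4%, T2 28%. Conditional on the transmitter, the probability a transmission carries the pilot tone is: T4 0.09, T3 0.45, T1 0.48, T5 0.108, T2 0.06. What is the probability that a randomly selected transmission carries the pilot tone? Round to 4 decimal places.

Compute prior × likelihood for every hypothesis:
  T4: 0.36 × 0.09 = 0.0324
  T3: 0.16 × 0.45 = 0.072
  T1: 0.16 × 0.48 = 0.0768
  T5: 0.04 × 0.108 = 0.00432
  T2: 0.28 × 0.06 = 0.0168
P(pilot) = 0.0324 + 0.072 + 0.0768 + 0.00432 + 0.0168 = 0.20232 → 0.2023.

0.2023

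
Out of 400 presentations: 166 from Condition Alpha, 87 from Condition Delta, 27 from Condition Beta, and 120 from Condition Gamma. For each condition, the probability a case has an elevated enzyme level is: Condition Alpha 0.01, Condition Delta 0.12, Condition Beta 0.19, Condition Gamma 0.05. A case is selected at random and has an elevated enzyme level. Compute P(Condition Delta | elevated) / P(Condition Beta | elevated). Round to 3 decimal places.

Compute prior × likelihood for every hypothesis:
  Condition Alpha: 0.415 × 0.01 = 0.00415
  Condition Delta: 0.2175 × 0.12 = 0.0261
  Condition Beta: 0.0675 × 0.19 = 0.012825
  Condition Gamma: 0.3 × 0.05 = 0.015
Sum = 0.058075.
The ratio is 0.0261 / 0.012825 (the normalizer cancels) = 2.035.

2.035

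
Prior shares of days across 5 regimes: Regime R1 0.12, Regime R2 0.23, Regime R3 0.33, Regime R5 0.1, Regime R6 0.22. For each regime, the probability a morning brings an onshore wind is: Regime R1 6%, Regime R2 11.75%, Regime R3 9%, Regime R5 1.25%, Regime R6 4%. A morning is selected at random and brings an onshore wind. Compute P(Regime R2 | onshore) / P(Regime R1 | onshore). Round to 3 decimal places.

Unnormalized posteriors (prior × likelihood):
  Regime R1: 0.12 × 0.06 = 0.0072
  Regime R2: 0.23 × 0.1175 = 0.027025
  Regime R3: 0.33 × 0.09 = 0.0297
  Regime R5: 0.1 × 0.0125 = 0.00125
  Regime R6: 0.22 × 0.04 = 0.0088
Total = 0.073975.
The ratio is 0.027025 / 0.0072 (the normalizer cancels) = 3.753.

3.753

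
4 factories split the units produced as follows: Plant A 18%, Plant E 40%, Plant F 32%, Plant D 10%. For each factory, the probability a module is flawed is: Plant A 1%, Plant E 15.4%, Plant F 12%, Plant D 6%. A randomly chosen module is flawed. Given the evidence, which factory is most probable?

Compute prior × likelihood for every hypothesis:
  Plant A: 0.18 × 0.01 = 0.0018
  Plant E: 0.4 × 0.154 = 0.0616
  Plant F: 0.32 × 0.12 = 0.0384
  Plant D: 0.1 × 0.06 = 0.006
Sum = 0.1078.
Largest term belongs to Plant E, so Plant E is most probable.

Plant E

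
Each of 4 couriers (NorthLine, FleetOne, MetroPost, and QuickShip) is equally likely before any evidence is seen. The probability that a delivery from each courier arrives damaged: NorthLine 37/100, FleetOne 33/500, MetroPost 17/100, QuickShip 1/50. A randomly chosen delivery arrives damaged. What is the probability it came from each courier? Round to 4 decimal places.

NorthLine 0.5911, FleetOne 0.1054, MetroPost 0.2716, QuickShip 0.0319

Since the prior is uniform, the posterior is proportional to the likelihood:
  NorthLine: 0.37
  FleetOne: 0.066
  MetroPost: 0.17
  QuickShip: 0.02
Sum = 0.626.
P(NorthLine | damaged) = 0.37/0.626 ≈ 0.5911
P(FleetOne | damaged) = 0.066/0.626 ≈ 0.1054
P(MetroPost | damaged) = 0.17/0.626 ≈ 0.2716
P(QuickShip | damaged) = 0.02/0.626 ≈ 0.0319
(Check: 0.5911+0.1054+0.2716+0.0319 = 1.0000.)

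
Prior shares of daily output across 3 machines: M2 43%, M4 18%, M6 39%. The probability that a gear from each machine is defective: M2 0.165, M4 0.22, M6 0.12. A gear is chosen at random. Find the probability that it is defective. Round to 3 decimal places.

0.157

Compute prior × likelihood for every hypothesis:
  M2: 0.43 × 0.165 = 0.07095
  M4: 0.18 × 0.22 = 0.0396
  M6: 0.39 × 0.12 = 0.0468
P(defective) = 0.07095 + 0.0396 + 0.0468 = 0.15735 → 0.157.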